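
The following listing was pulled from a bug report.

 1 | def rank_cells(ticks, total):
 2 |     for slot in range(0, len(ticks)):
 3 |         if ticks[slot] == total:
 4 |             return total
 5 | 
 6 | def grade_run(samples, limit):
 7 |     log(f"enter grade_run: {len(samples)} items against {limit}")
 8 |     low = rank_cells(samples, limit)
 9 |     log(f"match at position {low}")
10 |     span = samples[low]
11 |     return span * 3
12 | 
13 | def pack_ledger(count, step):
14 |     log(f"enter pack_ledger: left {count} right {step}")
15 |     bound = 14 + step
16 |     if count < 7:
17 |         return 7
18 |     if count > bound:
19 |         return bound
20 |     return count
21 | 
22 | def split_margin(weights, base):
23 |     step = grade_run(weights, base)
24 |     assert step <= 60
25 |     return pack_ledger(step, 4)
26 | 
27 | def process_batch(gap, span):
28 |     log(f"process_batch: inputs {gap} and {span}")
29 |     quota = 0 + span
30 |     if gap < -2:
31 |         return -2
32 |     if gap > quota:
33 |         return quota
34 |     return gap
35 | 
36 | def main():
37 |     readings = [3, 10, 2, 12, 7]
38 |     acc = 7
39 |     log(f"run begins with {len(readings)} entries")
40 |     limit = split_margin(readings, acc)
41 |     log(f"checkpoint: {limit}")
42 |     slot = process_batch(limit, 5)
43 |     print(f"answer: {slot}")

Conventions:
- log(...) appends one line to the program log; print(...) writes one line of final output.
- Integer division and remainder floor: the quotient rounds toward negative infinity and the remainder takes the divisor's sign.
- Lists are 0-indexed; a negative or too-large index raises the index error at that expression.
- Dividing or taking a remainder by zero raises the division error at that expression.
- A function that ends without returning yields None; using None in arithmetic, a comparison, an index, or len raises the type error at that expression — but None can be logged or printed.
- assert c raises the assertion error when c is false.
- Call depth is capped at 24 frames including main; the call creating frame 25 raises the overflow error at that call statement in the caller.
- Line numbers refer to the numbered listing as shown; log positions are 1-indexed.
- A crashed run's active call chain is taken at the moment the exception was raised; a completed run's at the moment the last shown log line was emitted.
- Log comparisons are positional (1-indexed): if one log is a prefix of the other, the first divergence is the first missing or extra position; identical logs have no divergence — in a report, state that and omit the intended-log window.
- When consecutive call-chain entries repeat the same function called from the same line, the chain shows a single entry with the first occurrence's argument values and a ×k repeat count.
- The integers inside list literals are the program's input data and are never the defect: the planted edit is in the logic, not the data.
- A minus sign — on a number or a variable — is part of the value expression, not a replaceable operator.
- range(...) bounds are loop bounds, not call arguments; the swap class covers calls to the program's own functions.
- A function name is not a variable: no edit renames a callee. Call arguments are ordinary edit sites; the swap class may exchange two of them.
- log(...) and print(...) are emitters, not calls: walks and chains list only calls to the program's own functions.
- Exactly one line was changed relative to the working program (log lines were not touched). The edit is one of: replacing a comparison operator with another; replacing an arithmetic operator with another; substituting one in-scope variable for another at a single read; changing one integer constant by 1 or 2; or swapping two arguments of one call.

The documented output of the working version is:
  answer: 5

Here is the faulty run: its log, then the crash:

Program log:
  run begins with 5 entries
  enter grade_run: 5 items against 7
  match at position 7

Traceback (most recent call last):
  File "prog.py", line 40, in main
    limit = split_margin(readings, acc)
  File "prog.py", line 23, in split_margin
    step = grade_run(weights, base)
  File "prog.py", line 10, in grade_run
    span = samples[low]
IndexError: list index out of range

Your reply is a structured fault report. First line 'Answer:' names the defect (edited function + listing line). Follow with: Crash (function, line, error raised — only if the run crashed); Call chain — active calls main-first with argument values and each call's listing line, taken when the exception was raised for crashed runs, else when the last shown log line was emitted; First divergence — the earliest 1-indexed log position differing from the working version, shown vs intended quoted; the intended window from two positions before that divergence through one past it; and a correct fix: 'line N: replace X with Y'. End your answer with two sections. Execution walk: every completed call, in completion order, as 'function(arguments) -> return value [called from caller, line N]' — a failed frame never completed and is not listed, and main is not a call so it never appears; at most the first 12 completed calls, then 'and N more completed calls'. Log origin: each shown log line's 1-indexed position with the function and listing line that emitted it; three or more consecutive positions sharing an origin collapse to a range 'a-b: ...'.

Answer: the defect is in rank_cells at line 4.
Key fact: The earliest visible damage is log position 3 — 'match at position 7' rather than the intended 'match at position 4'.
Crash: grade_run, line 10, IndexError.
Call chain: main -> split_margin([3, 10, 2, 12, 7], 7) (called at line 40) -> grade_run([3, 10, 2, 12, 7], 7) (called at line 23).
First divergence: position 3 — shown 'match at position 7', intended 'match at position 4'.
Intended log window:
  1: run begins with 5 entries
  2: enter grade_run: 5 items against 7
  3: match at position 4
  4: enter pack_ledger: left 21 right 4
Execution walk:
  rank_cells([3, 10, 2, 12, 7], 7) -> 7  [called from grade_run, line 8]
Log origins:
  1: logged in main at line 39
  2: logged in grade_run at line 7
  3: logged in grade_run at line 9
A correct fix: line 4: replace `total` with `slot`.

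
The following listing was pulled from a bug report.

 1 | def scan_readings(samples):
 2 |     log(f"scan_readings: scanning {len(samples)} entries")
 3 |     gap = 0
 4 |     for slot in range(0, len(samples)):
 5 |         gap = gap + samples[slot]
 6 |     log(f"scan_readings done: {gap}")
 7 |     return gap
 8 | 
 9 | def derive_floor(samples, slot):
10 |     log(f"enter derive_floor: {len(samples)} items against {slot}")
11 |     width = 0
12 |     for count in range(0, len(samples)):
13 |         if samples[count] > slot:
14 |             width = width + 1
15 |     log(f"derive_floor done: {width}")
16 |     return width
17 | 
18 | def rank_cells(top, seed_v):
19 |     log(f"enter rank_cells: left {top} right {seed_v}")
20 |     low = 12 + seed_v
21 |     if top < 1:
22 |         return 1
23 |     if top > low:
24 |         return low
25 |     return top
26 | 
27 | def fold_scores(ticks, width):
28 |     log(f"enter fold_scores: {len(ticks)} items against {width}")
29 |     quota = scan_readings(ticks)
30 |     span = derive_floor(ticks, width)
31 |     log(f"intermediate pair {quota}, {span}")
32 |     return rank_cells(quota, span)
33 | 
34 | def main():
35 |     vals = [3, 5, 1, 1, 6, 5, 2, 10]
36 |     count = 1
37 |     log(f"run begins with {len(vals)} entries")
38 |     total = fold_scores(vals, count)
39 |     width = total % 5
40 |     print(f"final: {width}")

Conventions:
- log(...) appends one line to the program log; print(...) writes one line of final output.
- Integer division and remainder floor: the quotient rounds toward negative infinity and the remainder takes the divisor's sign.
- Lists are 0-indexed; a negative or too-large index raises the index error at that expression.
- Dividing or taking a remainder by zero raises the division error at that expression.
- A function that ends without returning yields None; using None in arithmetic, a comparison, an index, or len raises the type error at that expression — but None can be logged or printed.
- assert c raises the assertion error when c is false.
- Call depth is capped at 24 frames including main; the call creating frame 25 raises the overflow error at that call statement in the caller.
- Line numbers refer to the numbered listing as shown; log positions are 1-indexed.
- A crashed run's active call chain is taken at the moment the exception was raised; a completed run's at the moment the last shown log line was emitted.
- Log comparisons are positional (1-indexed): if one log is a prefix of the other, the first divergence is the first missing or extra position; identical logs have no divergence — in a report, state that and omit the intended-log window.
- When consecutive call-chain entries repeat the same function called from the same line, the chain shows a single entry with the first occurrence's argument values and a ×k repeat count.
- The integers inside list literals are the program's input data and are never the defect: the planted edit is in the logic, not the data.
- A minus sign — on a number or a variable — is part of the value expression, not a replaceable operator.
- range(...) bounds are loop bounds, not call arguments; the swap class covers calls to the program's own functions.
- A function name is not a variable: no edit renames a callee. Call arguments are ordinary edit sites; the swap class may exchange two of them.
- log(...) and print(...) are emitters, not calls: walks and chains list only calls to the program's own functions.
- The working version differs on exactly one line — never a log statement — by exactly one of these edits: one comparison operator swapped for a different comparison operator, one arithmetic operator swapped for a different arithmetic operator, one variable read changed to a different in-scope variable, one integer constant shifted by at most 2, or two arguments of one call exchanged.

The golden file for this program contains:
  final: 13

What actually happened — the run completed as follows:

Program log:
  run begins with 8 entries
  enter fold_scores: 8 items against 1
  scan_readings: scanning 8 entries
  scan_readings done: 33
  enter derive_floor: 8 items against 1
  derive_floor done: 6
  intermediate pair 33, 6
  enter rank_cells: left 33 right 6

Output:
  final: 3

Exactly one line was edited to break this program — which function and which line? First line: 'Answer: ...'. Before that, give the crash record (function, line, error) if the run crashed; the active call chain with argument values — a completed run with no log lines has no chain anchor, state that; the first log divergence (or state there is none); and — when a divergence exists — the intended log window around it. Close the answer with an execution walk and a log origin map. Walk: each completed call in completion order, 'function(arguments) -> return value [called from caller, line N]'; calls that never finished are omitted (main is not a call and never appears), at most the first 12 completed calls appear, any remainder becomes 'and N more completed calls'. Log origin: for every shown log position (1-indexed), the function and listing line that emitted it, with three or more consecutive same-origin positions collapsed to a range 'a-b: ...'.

Answer: the defect is in main at line 39.
Core observation: Nothing in the log betrays the bug — only the output does.
Call chain: main -> fold_scores([3, 5, 1, 1, 6, 5, 2, 10], 1) (called at line 38) -> rank_cells(33, 6) (called at line 32).
First divergence: none; the two logs match at every position.
Execution walk:
  scan_readings([3, 5, 1, 1, 6, 5, 2, 10]) -> 33  [called from fold_scores, line 29]
  derive_floor([3, 5, 1, 1, 6, 5, 2, 10], 1) -> 6  [called from fold_scores, line 30]
  rank_cells(33, 6) -> 18  [called from fold_scores, line 32]
  fold_scores([3, 5, 1, 1, 6, 5, 2, 10], 1) -> 18  [called from main, line 38]
Log line origins:
  1: emitted by main (line 37)
  2: emitted by fold_scores (line 28)
  3: emitted by scan_readings (line 2)
  4: emitted by scan_readings (line 6)
  5: emitted by derive_floor (line 10)
  6: emitted by derive_floor (line 15)
  7: emitted by fold_scores (line 31)
  8: emitted by rank_cells (line 19)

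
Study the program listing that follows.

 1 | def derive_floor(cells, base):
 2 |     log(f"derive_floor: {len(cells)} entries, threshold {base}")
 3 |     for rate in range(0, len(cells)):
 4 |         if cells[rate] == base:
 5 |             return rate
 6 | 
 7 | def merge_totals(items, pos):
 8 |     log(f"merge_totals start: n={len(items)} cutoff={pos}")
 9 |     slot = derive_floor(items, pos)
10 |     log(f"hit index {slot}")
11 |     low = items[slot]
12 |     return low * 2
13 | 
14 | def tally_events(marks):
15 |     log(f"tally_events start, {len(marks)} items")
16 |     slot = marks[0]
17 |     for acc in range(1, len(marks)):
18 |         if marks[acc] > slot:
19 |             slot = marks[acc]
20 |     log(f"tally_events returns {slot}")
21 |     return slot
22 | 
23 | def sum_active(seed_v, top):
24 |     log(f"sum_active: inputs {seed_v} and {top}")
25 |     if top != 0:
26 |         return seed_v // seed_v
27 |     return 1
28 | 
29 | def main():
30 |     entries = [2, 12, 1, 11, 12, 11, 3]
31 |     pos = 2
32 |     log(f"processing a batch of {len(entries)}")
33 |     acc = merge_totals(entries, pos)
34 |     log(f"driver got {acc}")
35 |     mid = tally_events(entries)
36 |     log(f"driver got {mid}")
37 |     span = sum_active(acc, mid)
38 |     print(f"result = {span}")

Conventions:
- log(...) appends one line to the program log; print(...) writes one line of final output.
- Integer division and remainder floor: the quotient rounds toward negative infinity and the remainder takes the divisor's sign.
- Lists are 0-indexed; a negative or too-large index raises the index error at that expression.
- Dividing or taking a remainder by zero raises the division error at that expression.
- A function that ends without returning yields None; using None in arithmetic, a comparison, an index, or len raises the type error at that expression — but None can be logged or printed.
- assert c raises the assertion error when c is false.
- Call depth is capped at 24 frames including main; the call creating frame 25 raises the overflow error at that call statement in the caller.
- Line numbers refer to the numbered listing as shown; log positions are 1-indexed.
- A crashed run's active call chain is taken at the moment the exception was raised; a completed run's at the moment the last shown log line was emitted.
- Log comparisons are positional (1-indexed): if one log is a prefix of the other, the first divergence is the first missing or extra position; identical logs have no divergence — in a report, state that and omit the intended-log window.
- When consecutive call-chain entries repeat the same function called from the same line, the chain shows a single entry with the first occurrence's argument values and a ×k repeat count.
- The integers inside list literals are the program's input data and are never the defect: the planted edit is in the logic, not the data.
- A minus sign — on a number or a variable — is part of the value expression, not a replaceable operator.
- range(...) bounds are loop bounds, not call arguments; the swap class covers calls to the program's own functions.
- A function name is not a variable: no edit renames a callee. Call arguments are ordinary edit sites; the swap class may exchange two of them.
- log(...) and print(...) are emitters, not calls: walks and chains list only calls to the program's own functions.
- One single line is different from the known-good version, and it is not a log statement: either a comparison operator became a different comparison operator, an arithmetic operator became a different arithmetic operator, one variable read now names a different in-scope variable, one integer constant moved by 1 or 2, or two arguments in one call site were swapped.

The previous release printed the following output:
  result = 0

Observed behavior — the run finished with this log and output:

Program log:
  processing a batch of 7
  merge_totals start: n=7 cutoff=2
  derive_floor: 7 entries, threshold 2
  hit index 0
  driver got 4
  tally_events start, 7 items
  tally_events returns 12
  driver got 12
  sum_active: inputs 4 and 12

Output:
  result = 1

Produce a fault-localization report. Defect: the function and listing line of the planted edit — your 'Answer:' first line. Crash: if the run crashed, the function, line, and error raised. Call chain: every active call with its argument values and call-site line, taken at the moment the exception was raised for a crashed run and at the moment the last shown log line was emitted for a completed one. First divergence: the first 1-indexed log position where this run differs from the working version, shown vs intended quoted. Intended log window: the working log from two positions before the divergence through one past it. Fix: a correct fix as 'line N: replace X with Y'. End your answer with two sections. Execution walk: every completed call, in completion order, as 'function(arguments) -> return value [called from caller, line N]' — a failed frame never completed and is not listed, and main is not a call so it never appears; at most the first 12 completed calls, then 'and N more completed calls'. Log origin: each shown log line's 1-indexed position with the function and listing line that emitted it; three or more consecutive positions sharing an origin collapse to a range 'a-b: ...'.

Answer: the defect is in sum_active at line 26.
The tell: The two runs log identically and part ways only at the printed values.
Call chain: main -> sum_active(4, 12) (called at line 37).
First divergence: none (the log streams are identical).
Execution walk:
  derive_floor([2, 12, 1, 11, 12, 11, 3], 2) -> 0  [called from merge_totals, line 9]
  merge_totals([2, 12, 1, 11, 12, 11, 3], 2) -> 4  [called from main, line 33]
  tally_events([2, 12, 1, 11, 12, 11, 3]) -> 12  [called from main, line 35]
  sum_active(4, 12) -> 1  [called from main, line 37]
Log origins:
  1: from main, line 32
  2: from merge_totals, line 8
  3: from derive_floor, line 2
  4: from merge_totals, line 10
  5: from main, line 34
  6: from tally_events, line 15
  7: from tally_events, line 20
  8: from main, line 36
  9: from sum_active, line 24
A correct fix: line 26: replace `seed_v // seed_v` with `seed_v // top`.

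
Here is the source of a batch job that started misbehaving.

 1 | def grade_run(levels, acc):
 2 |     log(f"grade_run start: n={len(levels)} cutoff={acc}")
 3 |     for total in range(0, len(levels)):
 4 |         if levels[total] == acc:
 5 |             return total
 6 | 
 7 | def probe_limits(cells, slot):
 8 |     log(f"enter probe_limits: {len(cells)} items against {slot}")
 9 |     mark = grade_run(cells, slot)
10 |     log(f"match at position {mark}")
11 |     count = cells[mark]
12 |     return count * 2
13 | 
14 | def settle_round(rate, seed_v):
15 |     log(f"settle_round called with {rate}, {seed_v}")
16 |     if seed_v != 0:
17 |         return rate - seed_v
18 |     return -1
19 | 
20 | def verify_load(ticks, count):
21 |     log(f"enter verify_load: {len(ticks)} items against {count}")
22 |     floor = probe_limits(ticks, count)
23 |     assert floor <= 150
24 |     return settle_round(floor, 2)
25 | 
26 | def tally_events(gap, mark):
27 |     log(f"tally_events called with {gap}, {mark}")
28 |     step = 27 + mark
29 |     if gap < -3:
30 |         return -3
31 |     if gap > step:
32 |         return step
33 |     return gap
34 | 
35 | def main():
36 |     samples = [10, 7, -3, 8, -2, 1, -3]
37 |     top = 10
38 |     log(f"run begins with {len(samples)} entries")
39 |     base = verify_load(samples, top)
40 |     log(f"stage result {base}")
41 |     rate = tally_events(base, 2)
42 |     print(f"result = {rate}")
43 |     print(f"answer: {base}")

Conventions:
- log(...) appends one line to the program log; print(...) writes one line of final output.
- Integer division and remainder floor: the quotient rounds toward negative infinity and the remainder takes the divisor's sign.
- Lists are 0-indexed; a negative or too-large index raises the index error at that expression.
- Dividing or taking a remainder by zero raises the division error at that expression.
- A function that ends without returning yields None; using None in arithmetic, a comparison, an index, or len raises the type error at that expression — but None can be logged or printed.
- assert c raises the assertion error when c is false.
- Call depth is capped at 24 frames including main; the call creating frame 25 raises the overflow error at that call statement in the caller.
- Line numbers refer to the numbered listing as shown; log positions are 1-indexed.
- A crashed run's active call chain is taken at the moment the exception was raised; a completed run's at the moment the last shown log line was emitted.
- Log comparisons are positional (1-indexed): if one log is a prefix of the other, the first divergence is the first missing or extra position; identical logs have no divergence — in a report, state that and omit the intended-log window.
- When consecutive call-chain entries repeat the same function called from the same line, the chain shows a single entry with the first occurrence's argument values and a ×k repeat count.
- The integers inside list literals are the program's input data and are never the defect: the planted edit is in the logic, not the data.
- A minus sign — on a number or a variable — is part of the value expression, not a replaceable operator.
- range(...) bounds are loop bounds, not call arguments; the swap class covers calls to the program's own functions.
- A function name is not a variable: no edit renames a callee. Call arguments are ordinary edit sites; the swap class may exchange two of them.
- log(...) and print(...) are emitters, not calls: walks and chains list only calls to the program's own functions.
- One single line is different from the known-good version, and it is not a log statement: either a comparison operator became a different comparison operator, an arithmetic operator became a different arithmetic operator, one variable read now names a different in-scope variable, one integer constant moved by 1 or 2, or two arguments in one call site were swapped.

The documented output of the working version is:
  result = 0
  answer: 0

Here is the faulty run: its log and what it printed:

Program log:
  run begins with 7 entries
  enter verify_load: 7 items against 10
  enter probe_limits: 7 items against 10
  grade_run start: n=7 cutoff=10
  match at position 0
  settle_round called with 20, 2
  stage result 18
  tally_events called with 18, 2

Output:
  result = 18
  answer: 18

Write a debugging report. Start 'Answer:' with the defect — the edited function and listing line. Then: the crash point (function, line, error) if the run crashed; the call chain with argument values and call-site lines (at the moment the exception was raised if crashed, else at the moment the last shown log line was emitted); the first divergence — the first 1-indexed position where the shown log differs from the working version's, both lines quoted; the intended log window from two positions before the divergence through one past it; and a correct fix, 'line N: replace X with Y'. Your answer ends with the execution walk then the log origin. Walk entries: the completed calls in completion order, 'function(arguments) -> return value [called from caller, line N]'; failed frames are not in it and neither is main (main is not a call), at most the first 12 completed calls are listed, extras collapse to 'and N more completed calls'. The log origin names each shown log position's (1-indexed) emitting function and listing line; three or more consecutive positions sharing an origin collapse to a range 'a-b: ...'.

Answer: the defect is in settle_round at line 17.
Key observation: Log line 7 is where behavior first shows: 'stage result 18' appears instead of 'stage result 0'.
Call chain: main -> tally_events(18, 2) (called at line 41).
First divergence: position 7 — the shown line 'stage result 18' should read 'stage result 0'.
Intended log window:
  5: match at position 0
  6: settle_round called with 20, 2
  7: stage result 0
  8: tally_events called with 0, 2
Execution walk:
  grade_run([10, 7, -3, 8, -2, 1, -3], 10) -> 0  [called from probe_limits, line 9]
  probe_limits([10, 7, -3, 8, -2, 1, -3], 10) -> 20  [called from verify_load, line 22]
  settle_round(20, 2) -> 18  [called from verify_load, line 24]
  verify_load([10, 7, -3, 8, -2, 1, -3], 10) -> 18  [called from main, line 39]
  tally_events(18, 2) -> 18  [called from main, line 41]
Log origin:
  1: emitted by main (line 38)
  2: emitted by verify_load (line 21)
  3: emitted by probe_limits (line 8)
  4: emitted by grade_run (line 2)
  5: emitted by probe_limits (line 10)
  6: emitted by settle_round (line 15)
  7: emitted by main (line 40)
  8: emitted by tally_events (line 27)
A correct fix: line 17: replace `-` with `%`.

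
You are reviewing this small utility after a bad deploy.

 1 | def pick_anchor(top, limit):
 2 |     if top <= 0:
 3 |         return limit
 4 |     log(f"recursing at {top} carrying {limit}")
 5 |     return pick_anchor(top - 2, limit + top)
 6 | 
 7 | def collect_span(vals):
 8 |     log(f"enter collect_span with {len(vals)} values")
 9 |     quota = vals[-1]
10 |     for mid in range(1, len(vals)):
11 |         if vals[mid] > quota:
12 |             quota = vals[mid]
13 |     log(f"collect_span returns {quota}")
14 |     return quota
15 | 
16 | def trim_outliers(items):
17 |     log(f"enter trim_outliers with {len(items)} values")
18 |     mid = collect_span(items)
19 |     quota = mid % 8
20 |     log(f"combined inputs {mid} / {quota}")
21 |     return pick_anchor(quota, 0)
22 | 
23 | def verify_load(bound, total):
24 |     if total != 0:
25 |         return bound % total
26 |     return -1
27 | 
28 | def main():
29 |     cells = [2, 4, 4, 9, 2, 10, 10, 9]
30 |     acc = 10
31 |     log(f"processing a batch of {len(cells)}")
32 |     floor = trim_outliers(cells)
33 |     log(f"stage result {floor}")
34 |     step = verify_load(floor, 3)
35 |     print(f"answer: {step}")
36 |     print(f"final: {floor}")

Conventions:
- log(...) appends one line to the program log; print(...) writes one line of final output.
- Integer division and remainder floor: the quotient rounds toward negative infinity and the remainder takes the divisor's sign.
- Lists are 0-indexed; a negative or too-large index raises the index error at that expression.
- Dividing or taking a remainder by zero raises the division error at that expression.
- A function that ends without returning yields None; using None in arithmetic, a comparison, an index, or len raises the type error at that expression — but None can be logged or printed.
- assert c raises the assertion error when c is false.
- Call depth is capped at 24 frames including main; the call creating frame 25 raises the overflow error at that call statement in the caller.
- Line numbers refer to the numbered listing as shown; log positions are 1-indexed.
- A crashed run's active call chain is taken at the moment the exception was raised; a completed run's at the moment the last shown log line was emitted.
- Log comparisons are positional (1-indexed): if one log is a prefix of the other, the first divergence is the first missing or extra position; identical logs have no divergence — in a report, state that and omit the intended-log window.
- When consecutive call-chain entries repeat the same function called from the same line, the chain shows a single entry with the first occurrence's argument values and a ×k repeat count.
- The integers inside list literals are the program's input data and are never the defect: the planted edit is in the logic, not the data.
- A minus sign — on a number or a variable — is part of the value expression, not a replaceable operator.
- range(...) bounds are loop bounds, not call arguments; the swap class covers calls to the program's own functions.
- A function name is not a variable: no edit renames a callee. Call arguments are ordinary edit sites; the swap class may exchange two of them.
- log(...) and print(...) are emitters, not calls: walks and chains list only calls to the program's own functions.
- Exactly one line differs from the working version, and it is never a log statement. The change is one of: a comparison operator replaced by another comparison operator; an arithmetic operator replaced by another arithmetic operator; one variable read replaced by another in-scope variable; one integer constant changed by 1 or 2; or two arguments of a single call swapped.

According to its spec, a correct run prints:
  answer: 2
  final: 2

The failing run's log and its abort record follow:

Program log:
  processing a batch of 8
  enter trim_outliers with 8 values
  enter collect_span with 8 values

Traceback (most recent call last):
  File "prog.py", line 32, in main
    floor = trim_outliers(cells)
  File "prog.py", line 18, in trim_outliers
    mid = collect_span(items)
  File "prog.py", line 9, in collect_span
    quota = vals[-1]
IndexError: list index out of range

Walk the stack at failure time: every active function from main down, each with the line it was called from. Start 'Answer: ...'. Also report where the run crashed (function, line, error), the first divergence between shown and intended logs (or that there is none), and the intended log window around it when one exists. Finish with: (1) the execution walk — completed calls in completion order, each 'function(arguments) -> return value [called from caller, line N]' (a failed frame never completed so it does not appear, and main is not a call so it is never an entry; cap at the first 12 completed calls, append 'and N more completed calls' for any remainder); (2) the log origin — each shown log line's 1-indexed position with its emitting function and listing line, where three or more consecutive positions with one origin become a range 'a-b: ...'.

Answer: main -> trim_outliers (called at line 32) -> collect_span (called at line 18).
Key fact: The log ends early — 3 lines, where the working version next logs 'collect_span returns 10'.
Crash: collect_span, line 9, IndexError.
First divergence: position 4 — the faulty run's log ends after 3 lines; the working version continues with 'collect_span returns 10'.
Intended log window:
  2: enter trim_outliers with 8 values
  3: enter collect_span with 8 values
  4: collect_span returns 10
  5: combined inputs 10 / 2
Execution walk:
  (no call completed)
Log origins:
  1: emitted by main (line 31)
  2: emitted by trim_outliers (line 17)
  3: emitted by collect_span (line 8)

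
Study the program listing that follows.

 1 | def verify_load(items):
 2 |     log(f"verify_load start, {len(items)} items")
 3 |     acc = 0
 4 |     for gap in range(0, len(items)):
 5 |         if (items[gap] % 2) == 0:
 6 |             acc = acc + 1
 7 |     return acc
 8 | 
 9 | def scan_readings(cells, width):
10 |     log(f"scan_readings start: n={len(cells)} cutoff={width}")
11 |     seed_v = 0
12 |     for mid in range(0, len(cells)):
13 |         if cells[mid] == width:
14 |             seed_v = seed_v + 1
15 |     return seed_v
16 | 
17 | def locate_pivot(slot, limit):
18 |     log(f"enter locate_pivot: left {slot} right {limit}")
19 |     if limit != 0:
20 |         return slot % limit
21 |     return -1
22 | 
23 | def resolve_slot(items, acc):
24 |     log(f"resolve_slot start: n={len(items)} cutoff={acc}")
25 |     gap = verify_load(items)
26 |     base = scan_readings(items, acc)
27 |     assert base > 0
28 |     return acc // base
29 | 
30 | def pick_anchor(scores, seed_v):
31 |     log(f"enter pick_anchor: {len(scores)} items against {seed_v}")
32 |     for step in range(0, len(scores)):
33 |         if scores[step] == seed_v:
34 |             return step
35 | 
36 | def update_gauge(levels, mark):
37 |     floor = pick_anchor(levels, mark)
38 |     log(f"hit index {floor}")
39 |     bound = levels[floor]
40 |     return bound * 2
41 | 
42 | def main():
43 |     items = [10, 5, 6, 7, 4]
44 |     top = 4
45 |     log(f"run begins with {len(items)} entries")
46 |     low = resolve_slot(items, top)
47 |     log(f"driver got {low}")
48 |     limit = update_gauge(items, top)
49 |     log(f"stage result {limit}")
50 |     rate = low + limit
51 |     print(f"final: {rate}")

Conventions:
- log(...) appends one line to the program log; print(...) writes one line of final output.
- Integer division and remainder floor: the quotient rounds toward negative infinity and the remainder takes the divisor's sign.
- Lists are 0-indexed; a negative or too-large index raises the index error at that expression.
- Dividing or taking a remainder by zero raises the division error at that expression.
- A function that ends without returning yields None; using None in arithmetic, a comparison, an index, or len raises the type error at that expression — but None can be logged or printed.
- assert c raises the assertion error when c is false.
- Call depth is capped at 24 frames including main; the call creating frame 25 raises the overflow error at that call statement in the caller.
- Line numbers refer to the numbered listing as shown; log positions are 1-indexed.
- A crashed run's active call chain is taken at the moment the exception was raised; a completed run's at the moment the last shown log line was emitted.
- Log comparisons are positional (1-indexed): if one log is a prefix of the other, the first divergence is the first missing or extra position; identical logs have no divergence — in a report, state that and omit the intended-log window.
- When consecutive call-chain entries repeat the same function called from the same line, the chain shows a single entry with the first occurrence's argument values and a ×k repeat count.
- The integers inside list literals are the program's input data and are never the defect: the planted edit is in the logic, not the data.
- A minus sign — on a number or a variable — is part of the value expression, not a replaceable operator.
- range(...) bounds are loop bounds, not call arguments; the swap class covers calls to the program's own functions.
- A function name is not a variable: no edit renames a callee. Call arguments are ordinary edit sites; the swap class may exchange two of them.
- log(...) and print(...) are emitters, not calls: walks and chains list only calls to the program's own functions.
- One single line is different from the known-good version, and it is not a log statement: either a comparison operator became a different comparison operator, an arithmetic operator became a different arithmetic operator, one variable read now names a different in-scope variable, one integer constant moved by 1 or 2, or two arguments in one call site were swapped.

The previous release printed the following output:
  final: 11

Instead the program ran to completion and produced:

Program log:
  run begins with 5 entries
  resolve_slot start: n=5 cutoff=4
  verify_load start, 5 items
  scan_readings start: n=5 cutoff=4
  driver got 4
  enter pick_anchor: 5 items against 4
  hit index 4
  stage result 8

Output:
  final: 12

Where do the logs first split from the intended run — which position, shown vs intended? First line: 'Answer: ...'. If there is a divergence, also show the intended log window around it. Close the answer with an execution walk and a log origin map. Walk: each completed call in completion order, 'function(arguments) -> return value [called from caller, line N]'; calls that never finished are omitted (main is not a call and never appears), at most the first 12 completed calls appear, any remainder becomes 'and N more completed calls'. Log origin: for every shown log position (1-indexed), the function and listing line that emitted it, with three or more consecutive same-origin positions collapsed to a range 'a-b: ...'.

Answer: at position 5 the run shows 'driver got 4' where the working version logs 'driver got 3'.
Intended log window:
  3: verify_load start, 5 items
  4: scan_readings start: n=5 cutoff=4
  5: driver got 3
  6: enter pick_anchor: 5 items against 4
Execution walk:
  verify_load([10, 5, 6, 7, 4]) -> 3  [called from resolve_slot, line 25]
  scan_readings([10, 5, 6, 7, 4], 4) -> 1  [called from resolve_slot, line 26]
  resolve_slot([10, 5, 6, 7, 4], 4) -> 4  [called from main, line 46]
  pick_anchor([10, 5, 6, 7, 4], 4) -> 4  [called from update_gauge, line 37]
  update_gauge([10, 5, 6, 7, 4], 4) -> 8  [called from main, line 48]
Log origins:
  1: from main, line 45
  2: from resolve_slot, line 24
  3: from verify_load, line 2
  4: from scan_readings, line 10
  5: from main, line 47
  6: from pick_anchor, line 31
  7: from update_gauge, line 38
  8: from main, line 49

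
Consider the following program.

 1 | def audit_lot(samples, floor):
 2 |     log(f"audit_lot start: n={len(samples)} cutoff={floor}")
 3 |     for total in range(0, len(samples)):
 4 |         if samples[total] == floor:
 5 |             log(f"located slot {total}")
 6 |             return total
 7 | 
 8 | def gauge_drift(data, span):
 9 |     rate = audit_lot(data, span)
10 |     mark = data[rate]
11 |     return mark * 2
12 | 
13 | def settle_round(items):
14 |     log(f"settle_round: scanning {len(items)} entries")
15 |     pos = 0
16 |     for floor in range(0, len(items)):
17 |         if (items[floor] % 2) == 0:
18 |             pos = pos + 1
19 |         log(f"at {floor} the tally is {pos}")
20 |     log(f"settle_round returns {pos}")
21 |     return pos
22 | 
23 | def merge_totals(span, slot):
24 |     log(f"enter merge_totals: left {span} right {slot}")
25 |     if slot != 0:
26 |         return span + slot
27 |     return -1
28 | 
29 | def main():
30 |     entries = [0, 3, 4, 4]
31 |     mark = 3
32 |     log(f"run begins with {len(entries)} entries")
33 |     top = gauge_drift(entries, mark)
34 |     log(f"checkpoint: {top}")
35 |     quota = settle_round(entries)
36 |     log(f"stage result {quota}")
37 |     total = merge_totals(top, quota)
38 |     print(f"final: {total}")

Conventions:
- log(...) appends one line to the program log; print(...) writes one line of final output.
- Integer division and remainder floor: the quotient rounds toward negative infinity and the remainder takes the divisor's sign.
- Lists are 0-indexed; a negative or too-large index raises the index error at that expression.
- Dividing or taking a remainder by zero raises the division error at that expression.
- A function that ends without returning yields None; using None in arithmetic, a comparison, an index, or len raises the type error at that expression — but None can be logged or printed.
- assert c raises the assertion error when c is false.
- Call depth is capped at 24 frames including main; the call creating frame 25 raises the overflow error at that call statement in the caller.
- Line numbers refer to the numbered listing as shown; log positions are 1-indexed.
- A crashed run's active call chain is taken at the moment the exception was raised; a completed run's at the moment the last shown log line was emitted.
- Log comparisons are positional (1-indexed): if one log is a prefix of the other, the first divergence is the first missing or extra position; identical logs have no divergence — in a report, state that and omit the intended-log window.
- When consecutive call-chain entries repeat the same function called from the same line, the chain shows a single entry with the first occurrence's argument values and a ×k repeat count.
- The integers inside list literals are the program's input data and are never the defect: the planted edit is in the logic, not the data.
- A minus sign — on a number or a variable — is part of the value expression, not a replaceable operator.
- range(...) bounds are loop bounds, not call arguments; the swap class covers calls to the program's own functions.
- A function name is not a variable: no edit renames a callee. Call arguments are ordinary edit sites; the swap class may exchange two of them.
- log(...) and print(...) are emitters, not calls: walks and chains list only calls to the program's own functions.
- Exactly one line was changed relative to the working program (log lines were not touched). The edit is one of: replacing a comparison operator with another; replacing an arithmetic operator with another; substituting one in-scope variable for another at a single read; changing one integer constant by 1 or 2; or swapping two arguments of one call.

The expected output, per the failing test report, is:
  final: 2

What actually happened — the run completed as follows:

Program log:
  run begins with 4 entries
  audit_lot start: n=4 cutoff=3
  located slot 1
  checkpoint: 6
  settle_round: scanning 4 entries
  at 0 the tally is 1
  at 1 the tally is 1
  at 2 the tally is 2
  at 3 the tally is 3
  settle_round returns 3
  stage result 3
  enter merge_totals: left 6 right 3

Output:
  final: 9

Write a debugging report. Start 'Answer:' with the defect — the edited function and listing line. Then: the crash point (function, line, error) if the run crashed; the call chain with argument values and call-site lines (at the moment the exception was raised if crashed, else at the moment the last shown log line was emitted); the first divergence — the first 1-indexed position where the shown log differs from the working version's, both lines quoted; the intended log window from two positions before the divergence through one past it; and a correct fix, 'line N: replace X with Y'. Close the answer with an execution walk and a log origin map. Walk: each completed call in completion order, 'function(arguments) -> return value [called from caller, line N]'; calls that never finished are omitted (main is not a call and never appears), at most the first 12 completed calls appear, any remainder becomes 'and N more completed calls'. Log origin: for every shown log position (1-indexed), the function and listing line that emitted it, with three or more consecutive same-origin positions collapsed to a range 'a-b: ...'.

Answer: the defect is in merge_totals at line 26.
Key observation: The logs agree in full; only the final output differs.
Call chain: main -> merge_totals(6, 3) (called at line 37).
First divergence: none (the log streams are identical).
Execution walk:
  audit_lot([0, 3, 4, 4], 3) -> 1  [called from gauge_drift, line 9]
  gauge_drift([0, 3, 4, 4], 3) -> 6  [called from main, line 33]
  settle_round([0, 3, 4, 4]) -> 3  [called from main, line 35]
  merge_totals(6, 3) -> 9  [called from main, line 37]
Origin of each log line:
  1 — main, line 32
  2 — audit_lot, line 2
  3 — audit_lot, line 5
  4 — main, line 34
  5 — settle_round, line 14
  6-9 — settle_round, line 19
  10 — settle_round, line 20
  11 — main, line 36
  12 — merge_totals, line 24
A correct fix: line 26: replace `+` with `//`.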